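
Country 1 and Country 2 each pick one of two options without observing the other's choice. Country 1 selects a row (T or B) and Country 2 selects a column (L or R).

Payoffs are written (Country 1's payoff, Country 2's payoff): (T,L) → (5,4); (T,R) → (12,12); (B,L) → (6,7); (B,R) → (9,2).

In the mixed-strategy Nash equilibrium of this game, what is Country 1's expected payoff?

First find q, the probability Country 2 plays L, from Country 1's indifference between T and B: 5q + 12(1−q) = 6q + 9(1−q), giving q = 3/4.
Since Country 1 is indifferent in equilibrium, Country 1's expected payoff equals the payoff from either row against (3/4, 1/4). Using T: 5(3/4) + 12(1/4) = 27/4.

27/4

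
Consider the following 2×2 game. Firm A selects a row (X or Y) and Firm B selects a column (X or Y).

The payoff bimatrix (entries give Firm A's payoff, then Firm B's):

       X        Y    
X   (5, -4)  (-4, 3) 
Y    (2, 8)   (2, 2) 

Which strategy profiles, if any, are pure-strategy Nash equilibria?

(X, X): Firm B prefers Y (3 > -4) — not an equilibrium.
(X, Y): Firm A prefers Y (2 > -4) — not an equilibrium.
(Y, X): Firm A prefers X (5 > 2) — not an equilibrium.
(Y, Y): Firm B prefers X (8 > 2) — not an equilibrium.

none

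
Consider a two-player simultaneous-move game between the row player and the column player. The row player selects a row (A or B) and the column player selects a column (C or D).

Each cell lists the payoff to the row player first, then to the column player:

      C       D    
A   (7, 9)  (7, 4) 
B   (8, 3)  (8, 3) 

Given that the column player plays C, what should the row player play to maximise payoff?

B

Against C, the row player earns 7 from A and 8 from B.
So B is the best response.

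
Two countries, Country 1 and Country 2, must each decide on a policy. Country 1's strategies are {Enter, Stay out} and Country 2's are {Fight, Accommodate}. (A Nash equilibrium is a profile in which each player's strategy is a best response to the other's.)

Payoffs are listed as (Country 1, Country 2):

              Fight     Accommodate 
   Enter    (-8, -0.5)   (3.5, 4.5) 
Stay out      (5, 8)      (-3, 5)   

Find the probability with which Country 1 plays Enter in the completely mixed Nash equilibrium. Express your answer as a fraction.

3/8

Let x be the probability that Country 1 plays Enter. In a completely mixed equilibrium, Country 2 must be indifferent between Fight and Accommodate.
Country 2's expected payoff from Fight is −0.5x + 8(1−x); from Accommodate it is 4.5x + 5(1−x).
Setting these equal: −8.5x + 8 = −0.5x + 5, so x = 3/8.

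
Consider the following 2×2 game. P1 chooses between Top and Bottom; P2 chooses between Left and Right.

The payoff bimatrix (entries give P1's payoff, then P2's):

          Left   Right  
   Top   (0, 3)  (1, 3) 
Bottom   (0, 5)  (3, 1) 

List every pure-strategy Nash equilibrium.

(Top, Left) and (Bottom, Left)

(Top, Left): P1 gets 0 ≥ 0 from Bottom, and P2 gets 3 ≥ 3 from Right — Nash equilibrium.
(Top, Right): P1 prefers Bottom (3 > 1) — not an equilibrium.
(Bottom, Left): P1 gets 0 ≥ 0 from Top, and P2 gets 5 ≥ 1 from Right — Nash equilibrium.
(Bottom, Right): P2 prefers Left (5 > 1) — not an equilibrium.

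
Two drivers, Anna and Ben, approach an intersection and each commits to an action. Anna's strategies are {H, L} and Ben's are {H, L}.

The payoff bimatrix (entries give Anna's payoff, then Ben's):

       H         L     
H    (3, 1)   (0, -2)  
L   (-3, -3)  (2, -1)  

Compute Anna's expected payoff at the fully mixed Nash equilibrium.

3/4

First find q, the probability Ben plays H, from Anna's indifference between H and L: 3q = −3q + 2(1−q), giving q = 1/4.
Since Anna is indifferent in equilibrium, Anna's expected payoff equals the payoff from either row against (1/4, 3/4). Using H: 3(1/4) = 3/4.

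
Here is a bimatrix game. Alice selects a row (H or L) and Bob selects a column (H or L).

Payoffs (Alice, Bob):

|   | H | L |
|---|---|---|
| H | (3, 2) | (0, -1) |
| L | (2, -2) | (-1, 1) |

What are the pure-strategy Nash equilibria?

(H, H): Alice gets 3 ≥ 2 from L, and Bob gets 2 ≥ -1 from L — Nash equilibrium.
(H, L): Bob prefers H (2 > -1) — not an equilibrium.
(L, H): Alice prefers H (3 > 2); Bob prefers L (1 > -2) — not an equilibrium.
(L, L): Alice prefers H (0 > -1) — not an equilibrium.

(H, H)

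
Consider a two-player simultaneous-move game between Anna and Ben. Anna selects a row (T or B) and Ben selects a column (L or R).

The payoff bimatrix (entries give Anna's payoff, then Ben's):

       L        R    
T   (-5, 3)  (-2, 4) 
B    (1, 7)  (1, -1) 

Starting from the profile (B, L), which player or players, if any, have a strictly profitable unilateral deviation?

Neither

Anna at (B, L) earns 1; deviating to T yields -5 — not better.
Ben earns 7; deviating to R yields -1 — not better.
Neither player can strictly improve; the profile is a Nash equilibrium.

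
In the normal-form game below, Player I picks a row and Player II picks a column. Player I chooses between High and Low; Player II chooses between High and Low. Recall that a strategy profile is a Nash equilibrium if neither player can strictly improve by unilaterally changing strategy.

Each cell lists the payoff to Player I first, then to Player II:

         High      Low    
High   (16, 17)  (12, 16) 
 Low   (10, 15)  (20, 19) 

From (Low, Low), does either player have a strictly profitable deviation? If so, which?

Neither

Player I at (Low, Low) earns 20; deviating to High yields 12 — not better.
Player II earns 19; deviating to High yields 15 — not better.
Neither player can strictly improve; the profile is a Nash equilibrium.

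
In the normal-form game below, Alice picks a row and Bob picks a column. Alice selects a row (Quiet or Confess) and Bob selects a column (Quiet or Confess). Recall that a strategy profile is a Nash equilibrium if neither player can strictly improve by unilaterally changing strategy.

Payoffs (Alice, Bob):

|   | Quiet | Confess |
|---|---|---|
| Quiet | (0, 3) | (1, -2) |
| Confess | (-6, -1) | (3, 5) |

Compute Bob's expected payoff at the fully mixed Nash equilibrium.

13/11

First find x, the probability Alice plays Quiet, from Bob's indifference between Quiet and Confess: 3x − (1−x) = −2x + 5(1−x), giving x = 6/11.
Since Bob is indifferent in equilibrium, Bob's expected payoff equals the payoff from either column against (6/11, 5/11). Using Quiet: 3(6/11) − (5/11) = 13/11.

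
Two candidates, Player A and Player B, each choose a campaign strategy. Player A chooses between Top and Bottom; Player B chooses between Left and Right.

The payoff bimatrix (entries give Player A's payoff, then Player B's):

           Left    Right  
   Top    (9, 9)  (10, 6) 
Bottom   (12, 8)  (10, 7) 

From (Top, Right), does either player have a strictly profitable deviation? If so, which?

Player A at (Top, Right) earns 10; deviating to Bottom yields 10 — not better.
Player B earns 6; deviating to Left yields 9 — a strict improvement.
Only Player B has a strictly profitable deviation.

Player B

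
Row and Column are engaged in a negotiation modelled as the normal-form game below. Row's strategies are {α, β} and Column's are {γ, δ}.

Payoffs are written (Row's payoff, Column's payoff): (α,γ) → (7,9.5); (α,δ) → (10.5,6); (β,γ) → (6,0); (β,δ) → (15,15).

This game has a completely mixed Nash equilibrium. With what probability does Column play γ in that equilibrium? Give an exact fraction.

Let q be the probability that Column plays γ. In a completely mixed equilibrium, Row must be indifferent between α and β.
Row's expected payoff from α is 7q + 10.5(1−q); from β it is 6q + 15(1−q).
Setting these equal: −3.5q + 10.5 = −9q + 15, so q = 9/11.

9/11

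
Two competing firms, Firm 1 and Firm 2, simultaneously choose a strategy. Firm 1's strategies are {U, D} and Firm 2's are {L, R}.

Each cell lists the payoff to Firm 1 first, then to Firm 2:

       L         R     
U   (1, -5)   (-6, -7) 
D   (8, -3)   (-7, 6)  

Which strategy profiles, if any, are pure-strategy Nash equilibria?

none

(U, L): Firm 1 prefers D (8 > 1) — not an equilibrium.
(U, R): Firm 2 prefers L (-5 > -7) — not an equilibrium.
(D, L): Firm 2 prefers R (6 > -3) — not an equilibrium.
(D, R): Firm 1 prefers U (-6 > -7) — not an equilibrium.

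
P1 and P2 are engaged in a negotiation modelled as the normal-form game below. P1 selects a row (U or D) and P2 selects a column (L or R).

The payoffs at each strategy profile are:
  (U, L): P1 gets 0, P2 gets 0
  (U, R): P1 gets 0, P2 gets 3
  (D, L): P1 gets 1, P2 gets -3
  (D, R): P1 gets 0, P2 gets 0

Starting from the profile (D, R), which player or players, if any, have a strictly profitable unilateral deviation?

Neither

P1 at (D, R) earns 0; deviating to U yields 0 — not better.
P2 earns 0; deviating to L yields -3 — not better.
Neither player can strictly improve; the profile is a Nash equilibrium.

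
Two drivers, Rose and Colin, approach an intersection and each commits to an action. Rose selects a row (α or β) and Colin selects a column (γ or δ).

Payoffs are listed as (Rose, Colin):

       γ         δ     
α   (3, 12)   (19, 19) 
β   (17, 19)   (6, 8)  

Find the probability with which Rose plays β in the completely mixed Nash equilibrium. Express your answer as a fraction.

7/18

Let p be the probability that Rose plays α. In a completely mixed equilibrium, Colin must be indifferent between γ and δ.
Colin's expected payoff from γ is 12p + 19(1−p); from δ it is 19p + 8(1−p).
Setting these equal: −7p + 19 = 11p + 8, so p = 11/18.
Therefore Rose plays β with probability 1 − 11/18 = 7/18.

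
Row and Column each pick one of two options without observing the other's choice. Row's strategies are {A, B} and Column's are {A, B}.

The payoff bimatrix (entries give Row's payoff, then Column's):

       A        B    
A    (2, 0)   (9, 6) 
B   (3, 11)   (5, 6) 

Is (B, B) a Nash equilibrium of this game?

No

At (B, B), Row earns 5; switching to A would give 9, so Row would deviate.
Column earns 6; switching to A would give 11, so Column would deviate.
Since at least one player can profitably deviate, this is not a Nash equilibrium.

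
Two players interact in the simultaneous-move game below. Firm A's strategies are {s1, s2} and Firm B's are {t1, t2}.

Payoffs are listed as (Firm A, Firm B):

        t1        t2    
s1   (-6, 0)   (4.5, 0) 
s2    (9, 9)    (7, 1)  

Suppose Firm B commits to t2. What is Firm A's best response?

s2

Against t2, Firm A earns 4.5 from s1 and 7 from s2.
So s2 is the best response.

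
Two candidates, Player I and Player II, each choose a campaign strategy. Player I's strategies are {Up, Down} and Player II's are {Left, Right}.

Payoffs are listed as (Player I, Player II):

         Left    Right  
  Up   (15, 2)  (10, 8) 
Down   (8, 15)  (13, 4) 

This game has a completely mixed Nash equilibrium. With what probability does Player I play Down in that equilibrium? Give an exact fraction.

6/17

Let r be the probability that Player I plays Up. In a completely mixed equilibrium, Player II must be indifferent between Left and Right.
Player II's expected payoff from Left is 2r + 15(1−r); from Right it is 8r + 4(1−r).
Setting these equal: −13r + 15 = 4r + 4, so r = 11/17.
Therefore Player I plays Down with probability 1 − 11/17 = 6/17.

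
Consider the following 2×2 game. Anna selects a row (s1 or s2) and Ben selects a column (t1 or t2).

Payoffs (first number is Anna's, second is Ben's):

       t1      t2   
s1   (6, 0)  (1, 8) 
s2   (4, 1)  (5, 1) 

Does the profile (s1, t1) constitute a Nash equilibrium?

No

At (s1, t1), Anna earns 6; switching to s2 would give 4, so Anna has no profitable deviation.
Ben earns 0; switching to t2 would give 8, so Ben would deviate.
Since at least one player can profitably deviate, this is not a Nash equilibrium.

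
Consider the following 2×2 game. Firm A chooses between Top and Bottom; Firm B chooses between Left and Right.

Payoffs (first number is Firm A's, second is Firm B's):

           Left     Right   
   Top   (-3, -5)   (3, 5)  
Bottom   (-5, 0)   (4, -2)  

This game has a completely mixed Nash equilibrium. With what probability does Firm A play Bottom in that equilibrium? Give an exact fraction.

Let r be the probability that Firm A plays Top. In a completely mixed equilibrium, Firm B must be indifferent between Left and Right.
Firm B's expected payoff from Left is −5r; from Right it is 5r − 2(1−r).
Setting these equal: −5r = 7r − 2, so r = 1/6.
Therefore Firm A plays Bottom with probability 1 − 1/6 = 5/6.

5/6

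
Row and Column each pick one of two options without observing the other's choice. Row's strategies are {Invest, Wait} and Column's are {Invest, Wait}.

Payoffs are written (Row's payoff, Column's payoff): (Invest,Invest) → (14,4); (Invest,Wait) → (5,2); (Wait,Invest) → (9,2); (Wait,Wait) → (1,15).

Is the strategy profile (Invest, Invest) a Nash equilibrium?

At (Invest, Invest), Row earns 14; switching to Wait would give 9, so Row has no profitable deviation.
Column earns 4; switching to Wait would give 2, so Column has no profitable deviation.
Neither player can gain by a unilateral deviation, so this profile is a Nash equilibrium.

Yes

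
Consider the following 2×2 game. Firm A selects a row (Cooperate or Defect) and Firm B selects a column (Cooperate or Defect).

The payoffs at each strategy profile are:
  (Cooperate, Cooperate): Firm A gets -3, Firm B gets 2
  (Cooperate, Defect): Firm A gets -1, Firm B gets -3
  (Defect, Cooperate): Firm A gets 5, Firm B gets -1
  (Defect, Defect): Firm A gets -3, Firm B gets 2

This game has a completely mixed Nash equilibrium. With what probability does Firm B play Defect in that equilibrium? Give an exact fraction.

4/5

Let q be the probability that Firm B plays Cooperate. In a completely mixed equilibrium, Firm A must be indifferent between Cooperate and Defect.
Firm A's expected payoff from Cooperate is −3q − (1−q); from Defect it is 5q − 3(1−q).
Setting these equal: −2q − 1 = 8q − 3, so q = 1/5.
Therefore Firm B plays Defect with probability 1 − 1/5 = 4/5.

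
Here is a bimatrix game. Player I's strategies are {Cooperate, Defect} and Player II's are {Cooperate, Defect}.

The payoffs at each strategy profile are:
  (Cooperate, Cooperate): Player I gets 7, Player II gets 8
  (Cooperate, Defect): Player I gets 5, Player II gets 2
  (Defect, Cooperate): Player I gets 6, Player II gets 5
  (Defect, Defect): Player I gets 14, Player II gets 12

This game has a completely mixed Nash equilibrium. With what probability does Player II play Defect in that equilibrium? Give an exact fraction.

Let c be the probability that Player II plays Cooperate. In a completely mixed equilibrium, Player I must be indifferent between Cooperate and Defect.
Player I's expected payoff from Cooperate is 7c + 5(1−c); from Defect it is 6c + 14(1−c).
Setting these equal: 2c + 5 = −8c + 14, so c = 9/10.
Therefore Player II plays Defect with probability 1 − 9/10 = 1/10.

1/10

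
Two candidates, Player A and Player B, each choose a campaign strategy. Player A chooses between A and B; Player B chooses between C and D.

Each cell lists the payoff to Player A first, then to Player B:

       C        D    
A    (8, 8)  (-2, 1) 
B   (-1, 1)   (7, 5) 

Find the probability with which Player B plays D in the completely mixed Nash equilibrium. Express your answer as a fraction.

1/2

Let c be the probability that Player B plays C. In a completely mixed equilibrium, Player A must be indifferent between A and B.
Player A's expected payoff from A is 8c − 2(1−c); from B it is −c + 7(1−c).
Setting these equal: 10c − 2 = −8c + 7, so c = 1/2.
Therefore Player B plays D with probability 1 − 1/2 = 1/2.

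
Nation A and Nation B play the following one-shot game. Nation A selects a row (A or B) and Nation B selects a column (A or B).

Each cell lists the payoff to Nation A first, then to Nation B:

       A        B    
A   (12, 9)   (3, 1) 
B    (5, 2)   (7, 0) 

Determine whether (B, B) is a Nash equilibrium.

No

At (B, B), Nation A earns 7; switching to A would give 3, so Nation A has no profitable deviation.
Nation B earns 0; switching to A would give 2, so Nation B would deviate.
Since at least one player can profitably deviate, this is not a Nash equilibrium.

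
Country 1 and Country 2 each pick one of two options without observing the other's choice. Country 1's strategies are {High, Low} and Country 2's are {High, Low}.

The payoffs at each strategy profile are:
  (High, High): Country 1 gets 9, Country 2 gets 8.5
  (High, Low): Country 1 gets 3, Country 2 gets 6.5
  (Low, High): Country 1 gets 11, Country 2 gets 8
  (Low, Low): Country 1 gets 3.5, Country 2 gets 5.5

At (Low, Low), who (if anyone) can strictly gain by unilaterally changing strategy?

Country 2

Country 1 at (Low, Low) earns 3.5; deviating to High yields 3 — not better.
Country 2 earns 5.5; deviating to High yields 8 — a strict improvement.
Only Country 2 has a strictly profitable deviation.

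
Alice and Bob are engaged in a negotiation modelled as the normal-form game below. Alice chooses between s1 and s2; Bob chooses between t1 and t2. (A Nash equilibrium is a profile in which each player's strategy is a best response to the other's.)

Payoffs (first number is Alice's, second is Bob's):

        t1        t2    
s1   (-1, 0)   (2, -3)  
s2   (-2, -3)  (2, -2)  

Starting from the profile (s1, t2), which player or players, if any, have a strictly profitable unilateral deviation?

Bob

Alice at (s1, t2) earns 2; deviating to s2 yields 2 — not better.
Bob earns -3; deviating to t1 yields 0 — a strict improvement.
Only Bob has a strictly profitable deviation.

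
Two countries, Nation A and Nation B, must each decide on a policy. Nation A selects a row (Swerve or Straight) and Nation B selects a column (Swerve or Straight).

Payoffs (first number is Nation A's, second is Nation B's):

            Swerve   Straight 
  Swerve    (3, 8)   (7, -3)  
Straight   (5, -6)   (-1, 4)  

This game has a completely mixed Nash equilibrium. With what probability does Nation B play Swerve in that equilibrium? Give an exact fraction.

4/5

Let q be the probability that Nation B plays Swerve. In a completely mixed equilibrium, Nation A must be indifferent between Swerve and Straight.
Nation A's expected payoff from Swerve is 3q + 7(1−q); from Straight it is 5q − (1−q).
Setting these equal: −4q + 7 = 6q − 1, so q = 4/5.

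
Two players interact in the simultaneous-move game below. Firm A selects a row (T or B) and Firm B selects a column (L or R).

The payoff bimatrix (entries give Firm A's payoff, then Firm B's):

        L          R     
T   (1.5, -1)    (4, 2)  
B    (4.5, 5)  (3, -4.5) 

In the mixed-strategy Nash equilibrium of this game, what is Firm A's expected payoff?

27/8

First find y, the probability Firm B plays L, from Firm A's indifference between T and B: 1.5y + 4(1−y) = 4.5y + 3(1−y), giving y = 1/4.
Since Firm A is indifferent in equilibrium, Firm A's expected payoff equals the payoff from either row against (1/4, 3/4). Using T: 1.5(1/4) + 4(3/4) = 27/8.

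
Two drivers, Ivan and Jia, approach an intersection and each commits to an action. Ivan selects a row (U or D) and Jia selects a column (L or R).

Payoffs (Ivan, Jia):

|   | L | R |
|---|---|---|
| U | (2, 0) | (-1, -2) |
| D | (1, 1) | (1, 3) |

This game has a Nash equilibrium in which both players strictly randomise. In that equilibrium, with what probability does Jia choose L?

2/3

Let q be the probability that Jia plays L. In a completely mixed equilibrium, Ivan must be indifferent between U and D.
Ivan's expected payoff from U is 2q − (1−q); from D it is q + (1−q).
Setting these equal: 3q − 1 = 1, so q = 2/3.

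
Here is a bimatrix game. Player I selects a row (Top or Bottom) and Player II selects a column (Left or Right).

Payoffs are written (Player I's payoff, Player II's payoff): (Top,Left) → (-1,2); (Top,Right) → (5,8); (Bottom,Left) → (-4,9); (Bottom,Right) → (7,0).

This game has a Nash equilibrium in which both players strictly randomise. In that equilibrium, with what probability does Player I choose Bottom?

Let p be the probability that Player I plays Top. In a completely mixed equilibrium, Player II must be indifferent between Left and Right.
Player II's expected payoff from Left is 2p + 9(1−p); from Right it is 8p.
Setting these equal: −7p + 9 = 8p, so p = 3/5.
Therefore Player I plays Bottom with probability 1 − 3/5 = 2/5.

2/5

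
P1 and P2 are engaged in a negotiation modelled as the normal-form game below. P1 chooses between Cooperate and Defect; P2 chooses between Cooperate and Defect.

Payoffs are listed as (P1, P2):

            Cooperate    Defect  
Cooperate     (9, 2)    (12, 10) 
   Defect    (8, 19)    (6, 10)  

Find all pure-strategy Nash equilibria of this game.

(Cooperate, Defect)

(Cooperate, Cooperate): P2 prefers Defect (10 > 2) — not an equilibrium.
(Cooperate, Defect): P1 gets 12 ≥ 6 from Defect, and P2 gets 10 ≥ 2 from Cooperate — Nash equilibrium.
(Defect, Cooperate): P1 prefers Cooperate (9 > 8) — not an equilibrium.
(Defect, Defect): P1 prefers Cooperate (12 > 6); P2 prefers Cooperate (19 > 10) — not an equilibrium.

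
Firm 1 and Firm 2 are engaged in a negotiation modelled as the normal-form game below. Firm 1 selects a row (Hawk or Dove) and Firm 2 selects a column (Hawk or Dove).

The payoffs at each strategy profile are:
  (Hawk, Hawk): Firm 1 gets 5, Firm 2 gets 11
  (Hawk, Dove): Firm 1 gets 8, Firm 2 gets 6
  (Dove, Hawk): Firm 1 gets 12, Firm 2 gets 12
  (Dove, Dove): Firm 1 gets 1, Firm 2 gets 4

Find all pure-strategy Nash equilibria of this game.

(Hawk, Hawk): Firm 1 prefers Dove (12 > 5) — not an equilibrium.
(Hawk, Dove): Firm 2 prefers Hawk (11 > 6) — not an equilibrium.
(Dove, Hawk): Firm 1 gets 12 ≥ 5 from Hawk, and Firm 2 gets 12 ≥ 4 from Dove — Nash equilibrium.
(Dove, Dove): Firm 1 prefers Hawk (8 > 1); Firm 2 prefers Hawk (12 > 4) — not an equilibrium.

(Dove, Hawk)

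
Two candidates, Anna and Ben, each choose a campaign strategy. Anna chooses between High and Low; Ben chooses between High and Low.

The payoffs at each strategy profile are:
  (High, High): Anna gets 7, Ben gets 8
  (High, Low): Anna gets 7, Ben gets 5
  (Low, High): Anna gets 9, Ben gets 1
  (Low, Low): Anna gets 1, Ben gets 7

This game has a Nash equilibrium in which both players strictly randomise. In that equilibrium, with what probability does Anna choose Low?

Let x be the probability that Anna plays High. In a completely mixed equilibrium, Ben must be indifferent between High and Low.
Ben's expected payoff from High is 8x + (1−x); from Low it is 5x + 7(1−x).
Setting these equal: 7x + 1 = −2x + 7, so x = 2/3.
Therefore Anna plays Low with probability 1 − 2/3 = 1/3.

1/3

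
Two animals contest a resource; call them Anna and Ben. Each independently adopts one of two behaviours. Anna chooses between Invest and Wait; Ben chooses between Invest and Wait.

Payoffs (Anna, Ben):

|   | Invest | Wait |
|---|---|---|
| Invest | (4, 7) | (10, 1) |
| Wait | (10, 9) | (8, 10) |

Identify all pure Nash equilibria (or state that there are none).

none

(Invest, Invest): Anna prefers Wait (10 > 4) — not an equilibrium.
(Invest, Wait): Ben prefers Invest (7 > 1) — not an equilibrium.
(Wait, Invest): Ben prefers Wait (10 > 9) — not an equilibrium.
(Wait, Wait): Anna prefers Invest (10 > 8) — not an equilibrium.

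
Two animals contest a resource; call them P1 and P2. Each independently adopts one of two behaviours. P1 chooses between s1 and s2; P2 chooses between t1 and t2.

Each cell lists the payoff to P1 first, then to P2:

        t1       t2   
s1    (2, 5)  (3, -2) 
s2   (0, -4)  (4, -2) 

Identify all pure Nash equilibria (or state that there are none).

(s1, t1) and (s2, t2)

(s1, t1): P1 gets 2 ≥ 0 from s2, and P2 gets 5 ≥ -2 from t2 — Nash equilibrium.
(s1, t2): P1 prefers s2 (4 > 3); P2 prefers t1 (5 > -2) — not an equilibrium.
(s2, t1): P1 prefers s1 (2 > 0); P2 prefers t2 (-2 > -4) — not an equilibrium.
(s2, t2): P1 gets 4 ≥ 3 from s1, and P2 gets -2 ≥ -4 from t1 — Nash equilibrium.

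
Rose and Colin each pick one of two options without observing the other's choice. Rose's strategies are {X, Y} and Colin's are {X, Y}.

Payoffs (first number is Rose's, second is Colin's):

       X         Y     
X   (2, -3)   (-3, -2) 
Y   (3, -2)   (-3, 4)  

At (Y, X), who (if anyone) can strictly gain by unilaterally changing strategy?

Rose at (Y, X) earns 3; deviating to X yields 2 — not better.
Colin earns -2; deviating to Y yields 4 — a strict improvement.
Only Colin has a strictly profitable deviation.

Colin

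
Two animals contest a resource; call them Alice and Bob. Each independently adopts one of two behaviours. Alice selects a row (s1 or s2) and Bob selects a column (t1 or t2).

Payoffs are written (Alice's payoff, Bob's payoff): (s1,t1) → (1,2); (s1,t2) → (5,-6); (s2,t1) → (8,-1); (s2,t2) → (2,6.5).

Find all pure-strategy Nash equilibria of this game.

none

(s1, t1): Alice prefers s2 (8 > 1) — not an equilibrium.
(s1, t2): Bob prefers t1 (2 > -6) — not an equilibrium.
(s2, t1): Bob prefers t2 (6.5 > -1) — not an equilibrium.
(s2, t2): Alice prefers s1 (5 > 2) — not an equilibrium.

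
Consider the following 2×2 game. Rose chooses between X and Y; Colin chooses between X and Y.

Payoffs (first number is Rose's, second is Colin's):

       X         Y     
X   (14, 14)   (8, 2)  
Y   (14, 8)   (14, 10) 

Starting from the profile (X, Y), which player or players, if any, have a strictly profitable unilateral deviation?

Rose at (X, Y) earns 8; deviating to Y yields 14 — a strict improvement.
Colin earns 2; deviating to X yields 14 — a strict improvement.
Both Rose and Colin have strictly profitable deviations.

Both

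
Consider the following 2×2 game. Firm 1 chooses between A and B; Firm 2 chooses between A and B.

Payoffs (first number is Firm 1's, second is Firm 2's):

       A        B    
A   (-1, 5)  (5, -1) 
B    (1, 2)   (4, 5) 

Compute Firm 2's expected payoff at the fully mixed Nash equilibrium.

3

First find p, the probability Firm 1 plays A, from Firm 2's indifference between A and B: 5p + 2(1−p) = −p + 5(1−p), giving p = 1/3.
Since Firm 2 is indifferent in equilibrium, Firm 2's expected payoff equals the payoff from either column against (1/3, 2/3). Using A: 5(1/3) + 2(2/3) = 3.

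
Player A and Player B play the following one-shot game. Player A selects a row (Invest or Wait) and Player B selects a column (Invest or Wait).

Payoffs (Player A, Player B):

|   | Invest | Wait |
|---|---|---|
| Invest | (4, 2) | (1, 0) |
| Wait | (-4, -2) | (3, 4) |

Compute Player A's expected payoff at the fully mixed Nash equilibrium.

First find y, the probability Player B plays Invest, from Player A's indifference between Invest and Wait: 4y + (1−y) = −4y + 3(1−y), giving y = 1/5.
Since Player A is indifferent in equilibrium, Player A's expected payoff equals the payoff from either row against (1/5, 4/5). Using Invest: 4(1/5) + (4/5) = 8/5.

8/5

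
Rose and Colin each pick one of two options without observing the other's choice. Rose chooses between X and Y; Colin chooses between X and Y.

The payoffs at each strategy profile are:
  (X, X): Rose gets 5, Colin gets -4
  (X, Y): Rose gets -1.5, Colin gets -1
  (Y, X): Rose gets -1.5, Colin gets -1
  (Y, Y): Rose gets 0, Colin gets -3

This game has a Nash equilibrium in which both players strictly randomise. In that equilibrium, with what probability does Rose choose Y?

3/5

Let x be the probability that Rose plays X. In a completely mixed equilibrium, Colin must be indifferent between X and Y.
Colin's expected payoff from X is −4x − (1−x); from Y it is −x − 3(1−x).
Setting these equal: −3x − 1 = 2x − 3, so x = 2/5.
Therefore Rose plays Y with probability 1 − 2/5 = 3/5.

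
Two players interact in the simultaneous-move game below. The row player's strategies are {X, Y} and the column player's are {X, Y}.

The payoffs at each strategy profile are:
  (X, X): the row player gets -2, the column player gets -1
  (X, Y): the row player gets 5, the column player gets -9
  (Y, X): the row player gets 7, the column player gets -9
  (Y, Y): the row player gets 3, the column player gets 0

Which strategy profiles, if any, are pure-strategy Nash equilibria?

(X, X): the row player prefers Y (7 > -2) — not an equilibrium.
(X, Y): the column player prefers X (-1 > -9) — not an equilibrium.
(Y, X): the column player prefers Y (0 > -9) — not an equilibrium.
(Y, Y): the row player prefers X (5 > 3) — not an equilibrium.

none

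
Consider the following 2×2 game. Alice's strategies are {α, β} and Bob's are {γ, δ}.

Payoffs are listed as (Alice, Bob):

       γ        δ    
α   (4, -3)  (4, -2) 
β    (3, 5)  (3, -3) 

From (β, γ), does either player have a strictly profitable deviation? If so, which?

Alice at (β, γ) earns 3; deviating to α yields 4 — a strict improvement.
Bob earns 5; deviating to δ yields -3 — not better.
Only Alice has a strictly profitable deviation.

Alice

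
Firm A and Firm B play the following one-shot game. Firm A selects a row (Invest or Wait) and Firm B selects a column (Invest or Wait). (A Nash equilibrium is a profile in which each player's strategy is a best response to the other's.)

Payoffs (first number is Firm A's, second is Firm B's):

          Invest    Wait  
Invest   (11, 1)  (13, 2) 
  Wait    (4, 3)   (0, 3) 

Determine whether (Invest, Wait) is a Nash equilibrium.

At (Invest, Wait), Firm A earns 13; switching to Wait would give 0, so Firm A has no profitable deviation.
Firm B earns 2; switching to Invest would give 1, so Firm B has no profitable deviation.
Neither player can gain by a unilateral deviation, so this profile is a Nash equilibrium.

Yes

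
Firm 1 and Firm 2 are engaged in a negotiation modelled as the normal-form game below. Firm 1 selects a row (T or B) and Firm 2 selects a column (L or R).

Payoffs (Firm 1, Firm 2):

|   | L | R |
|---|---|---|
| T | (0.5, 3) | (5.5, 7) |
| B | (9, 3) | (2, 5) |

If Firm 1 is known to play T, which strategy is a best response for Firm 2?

Against T, Firm 2 earns 3 from L and 7 from R.
So R is the best response.

R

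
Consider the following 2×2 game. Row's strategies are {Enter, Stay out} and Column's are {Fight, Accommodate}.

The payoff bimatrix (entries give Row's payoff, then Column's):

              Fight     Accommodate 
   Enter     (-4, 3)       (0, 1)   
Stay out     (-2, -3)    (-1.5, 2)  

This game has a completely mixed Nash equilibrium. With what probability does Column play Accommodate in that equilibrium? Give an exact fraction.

Let y be the probability that Column plays Fight. In a completely mixed equilibrium, Row must be indifferent between Enter and Stay out.
Row's expected payoff from Enter is −4y; from Stay out it is −2y − 1.5(1−y).
Setting these equal: −4y = −0.5y − 1.5, so y = 3/7.
Therefore Column plays Accommodate with probability 1 − 3/7 = 4/7.

4/7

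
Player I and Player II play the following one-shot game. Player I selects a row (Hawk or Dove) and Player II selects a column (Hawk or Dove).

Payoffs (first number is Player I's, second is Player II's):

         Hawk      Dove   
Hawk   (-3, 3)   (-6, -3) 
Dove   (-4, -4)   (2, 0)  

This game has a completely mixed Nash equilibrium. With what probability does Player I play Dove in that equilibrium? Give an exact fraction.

Let p be the probability that Player I plays Hawk. In a completely mixed equilibrium, Player II must be indifferent between Hawk and Dove.
Player II's expected payoff from Hawk is 3p − 4(1−p); from Dove it is −3p.
Setting these equal: 7p − 4 = −3p, so p = 2/5.
Therefore Player I plays Dove with probability 1 − 2/5 = 3/5.

3/5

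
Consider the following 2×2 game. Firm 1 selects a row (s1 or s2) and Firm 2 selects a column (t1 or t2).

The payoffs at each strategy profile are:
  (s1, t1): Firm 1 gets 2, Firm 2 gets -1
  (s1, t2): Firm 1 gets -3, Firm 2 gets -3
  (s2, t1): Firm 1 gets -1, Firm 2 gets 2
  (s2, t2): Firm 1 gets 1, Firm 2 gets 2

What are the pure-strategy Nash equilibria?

(s1, t1): Firm 1 gets 2 ≥ -1 from s2, and Firm 2 gets -1 ≥ -3 from t2 — Nash equilibrium.
(s1, t2): Firm 1 prefers s2 (1 > -3); Firm 2 prefers t1 (-1 > -3) — not an equilibrium.
(s2, t1): Firm 1 prefers s1 (2 > -1) — not an equilibrium.
(s2, t2): Firm 1 gets 1 ≥ -3 from s1, and Firm 2 gets 2 ≥ 2 from t1 — Nash equilibrium.

(s1, t1) and (s2, t2)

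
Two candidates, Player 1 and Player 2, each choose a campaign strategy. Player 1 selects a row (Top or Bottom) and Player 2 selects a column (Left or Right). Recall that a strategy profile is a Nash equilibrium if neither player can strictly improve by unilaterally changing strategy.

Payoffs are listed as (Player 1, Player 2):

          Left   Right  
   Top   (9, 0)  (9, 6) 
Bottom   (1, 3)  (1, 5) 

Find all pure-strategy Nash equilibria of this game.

(Top, Right)

(Top, Left): Player 2 prefers Right (6 > 0) — not an equilibrium.
(Top, Right): Player 1 gets 9 ≥ 1 from Bottom, and Player 2 gets 6 ≥ 0 from Left — Nash equilibrium.
(Bottom, Left): Player 1 prefers Top (9 > 1); Player 2 prefers Right (5 > 3) — not an equilibrium.
(Bottom, Right): Player 1 prefers Top (9 > 1) — not an equilibrium.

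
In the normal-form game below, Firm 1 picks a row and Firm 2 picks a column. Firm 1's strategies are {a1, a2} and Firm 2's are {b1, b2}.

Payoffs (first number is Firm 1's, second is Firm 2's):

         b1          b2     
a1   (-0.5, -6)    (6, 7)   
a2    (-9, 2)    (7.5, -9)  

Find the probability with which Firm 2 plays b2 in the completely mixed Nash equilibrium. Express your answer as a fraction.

17/20

Let y be the probability that Firm 2 plays b1. In a completely mixed equilibrium, Firm 1 must be indifferent between a1 and a2.
Firm 1's expected payoff from a1 is −0.5y + 6(1−y); from a2 it is −9y + 7.5(1−y).
Setting these equal: −6.5y + 6 = −16.5y + 7.5, so y = 3/20.
Therefore Firm 2 plays b2 with probability 1 − 3/20 = 17/20.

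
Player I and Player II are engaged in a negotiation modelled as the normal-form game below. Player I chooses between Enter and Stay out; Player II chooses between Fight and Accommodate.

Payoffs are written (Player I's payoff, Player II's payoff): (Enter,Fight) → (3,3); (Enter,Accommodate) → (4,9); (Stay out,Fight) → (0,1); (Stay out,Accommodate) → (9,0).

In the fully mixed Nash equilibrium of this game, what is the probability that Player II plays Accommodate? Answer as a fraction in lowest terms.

Let c be the probability that Player II plays Fight. In a completely mixed equilibrium, Player I must be indifferent between Enter and Stay out.
Player I's expected payoff from Enter is 3c + 4(1−c); from Stay out it is 9(1−c).
Setting these equal: −c + 4 = −9c + 9, so c = 5/8.
Therefore Player II plays Accommodate with probability 1 − 5/8 = 3/8.

3/8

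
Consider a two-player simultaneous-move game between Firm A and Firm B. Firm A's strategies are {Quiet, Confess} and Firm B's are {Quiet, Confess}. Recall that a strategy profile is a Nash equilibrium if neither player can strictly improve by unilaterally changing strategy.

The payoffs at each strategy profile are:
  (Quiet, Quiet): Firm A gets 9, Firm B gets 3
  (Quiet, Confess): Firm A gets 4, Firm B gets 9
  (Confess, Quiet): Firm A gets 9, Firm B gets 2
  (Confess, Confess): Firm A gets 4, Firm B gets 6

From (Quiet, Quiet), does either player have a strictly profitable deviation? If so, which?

Firm A at (Quiet, Quiet) earns 9; deviating to Confess yields 9 — not better.
Firm B earns 3; deviating to Confess yields 9 — a strict improvement.
Only Firm B has a strictly profitable deviation.

Firm B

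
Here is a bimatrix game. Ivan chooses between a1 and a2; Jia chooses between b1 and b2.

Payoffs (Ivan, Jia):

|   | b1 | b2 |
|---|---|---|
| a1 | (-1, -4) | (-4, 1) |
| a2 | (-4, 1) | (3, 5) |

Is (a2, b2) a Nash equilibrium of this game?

Yes

At (a2, b2), Ivan earns 3; switching to a1 would give -4, so Ivan has no profitable deviation.
Jia earns 5; switching to b1 would give 1, so Jia has no profitable deviation.
Neither player can gain by a unilateral deviation, so this profile is a Nash equilibrium.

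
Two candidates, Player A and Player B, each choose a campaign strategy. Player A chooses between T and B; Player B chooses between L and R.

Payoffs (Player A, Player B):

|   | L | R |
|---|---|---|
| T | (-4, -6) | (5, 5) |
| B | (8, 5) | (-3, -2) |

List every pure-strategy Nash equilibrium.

(T, L): Player A prefers B (8 > -4); Player B prefers R (5 > -6) — not an equilibrium.
(T, R): Player A gets 5 ≥ -3 from B, and Player B gets 5 ≥ -6 from L — Nash equilibrium.
(B, L): Player A gets 8 ≥ -4 from T, and Player B gets 5 ≥ -2 from R — Nash equilibrium.
(B, R): Player A prefers T (5 > -3); Player B prefers L (5 > -2) — not an equilibrium.

(T, R) and (B, L)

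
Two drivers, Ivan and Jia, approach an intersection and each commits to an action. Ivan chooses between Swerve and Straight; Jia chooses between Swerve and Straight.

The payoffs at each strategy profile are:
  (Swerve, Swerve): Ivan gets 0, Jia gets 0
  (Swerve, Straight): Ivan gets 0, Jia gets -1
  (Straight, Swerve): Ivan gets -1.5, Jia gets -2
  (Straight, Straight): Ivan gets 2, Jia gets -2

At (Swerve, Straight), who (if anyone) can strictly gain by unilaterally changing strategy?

Ivan at (Swerve, Straight) earns 0; deviating to Straight yields 2 — a strict improvement.
Jia earns -1; deviating to Swerve yields 0 — a strict improvement.
Both Ivan and Jia have strictly profitable deviations.

Both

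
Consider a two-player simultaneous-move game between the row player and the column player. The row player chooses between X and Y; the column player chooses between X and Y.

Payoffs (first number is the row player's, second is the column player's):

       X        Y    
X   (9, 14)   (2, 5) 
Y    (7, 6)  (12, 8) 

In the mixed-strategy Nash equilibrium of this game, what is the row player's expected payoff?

First find q, the probability the column player plays X, from the row player's indifference between X and Y: 9q + 2(1−q) = 7q + 12(1−q), giving q = 5/6.
Since the row player is indifferent in equilibrium, the row player's expected payoff equals the payoff from either row against (5/6, 1/6). Using X: 9(5/6) + 2(1/6) = 47/6.

47/6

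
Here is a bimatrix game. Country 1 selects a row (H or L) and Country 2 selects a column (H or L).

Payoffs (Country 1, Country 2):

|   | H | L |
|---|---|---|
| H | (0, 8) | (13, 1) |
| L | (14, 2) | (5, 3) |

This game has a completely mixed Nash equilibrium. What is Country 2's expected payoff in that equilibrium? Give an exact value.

First find x, the probability Country 1 plays H, from Country 2's indifference between H and L: 8x + 2(1−x) = x + 3(1−x), giving x = 1/8.
Since Country 2 is indifferent in equilibrium, Country 2's expected payoff equals the payoff from either column against (1/8, 7/8). Using H: 8(1/8) + 2(7/8) = 11/4.

11/4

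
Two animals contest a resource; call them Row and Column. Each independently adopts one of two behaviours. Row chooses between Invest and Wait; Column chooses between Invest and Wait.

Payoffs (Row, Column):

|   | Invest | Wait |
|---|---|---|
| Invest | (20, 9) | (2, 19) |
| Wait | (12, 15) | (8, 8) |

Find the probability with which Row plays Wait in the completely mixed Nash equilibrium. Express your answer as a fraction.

10/17

Let p be the probability that Row plays Invest. In a completely mixed equilibrium, Column must be indifferent between Invest and Wait.
Column's expected payoff from Invest is 9p + 15(1−p); from Wait it is 19p + 8(1−p).
Setting these equal: −6p + 15 = 11p + 8, so p = 7/17.
Therefore Row plays Wait with probability 1 − 7/17 = 10/17.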